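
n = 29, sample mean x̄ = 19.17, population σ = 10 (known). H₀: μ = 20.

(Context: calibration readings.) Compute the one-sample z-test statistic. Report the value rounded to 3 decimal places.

SE = σ/√n = 10/√29 = 1.8570
z = (x̄−μ₀)/SE = (19.17−20)/1.8570 = -0.4470

test statistic = -0.447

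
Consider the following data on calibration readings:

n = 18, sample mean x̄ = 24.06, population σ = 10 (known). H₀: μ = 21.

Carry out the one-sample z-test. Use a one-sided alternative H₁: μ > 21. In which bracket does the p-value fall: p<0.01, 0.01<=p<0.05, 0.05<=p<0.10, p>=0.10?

SE = σ/√n = 10/√18 = 2.3570
z = (x̄−μ₀)/SE = (24.06−21)/2.3570 = 1.2982
p-value (one-sided, H₁ greater) = 0.09710
→ bracket: 0.05<=p<0.10

p-value bracket: 0.05<=p<0.10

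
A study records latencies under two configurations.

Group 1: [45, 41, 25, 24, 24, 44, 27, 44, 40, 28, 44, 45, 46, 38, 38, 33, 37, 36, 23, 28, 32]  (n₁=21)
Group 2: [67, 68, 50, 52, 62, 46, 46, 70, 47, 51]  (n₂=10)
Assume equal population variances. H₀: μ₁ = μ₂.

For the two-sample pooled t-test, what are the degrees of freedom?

df = n₁ + n₂ − 2 = 21 + 10 − 2 = 29

degrees of freedom = 29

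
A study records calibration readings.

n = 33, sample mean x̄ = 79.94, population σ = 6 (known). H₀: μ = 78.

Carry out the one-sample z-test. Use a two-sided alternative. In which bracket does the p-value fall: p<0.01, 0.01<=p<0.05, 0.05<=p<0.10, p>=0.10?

p-value bracket: 0.05<=p<0.10

SE = σ/√n = 6/√33 = 1.0445
z = (x̄−μ₀)/SE = (79.94−78)/1.0445 = 1.8574
p-value (two-sided) = 0.06325
→ bracket: 0.05<=p<0.10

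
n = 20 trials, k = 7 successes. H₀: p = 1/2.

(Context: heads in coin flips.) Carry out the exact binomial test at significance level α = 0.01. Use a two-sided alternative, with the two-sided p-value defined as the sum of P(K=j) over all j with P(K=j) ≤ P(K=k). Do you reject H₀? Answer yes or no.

reject H₀: no

Exact binomial: n=20, k=7, p₀=1/2=0.5000
P(X=j) = C(n,j)·p₀^j·(1−p₀)^(n−j); p = Σ P(X=j) over j with P(X=j) ≤ P(X=7)
p-value (two-sided) = 0.26318
At α=0.01: p ≥ α → fail to reject H₀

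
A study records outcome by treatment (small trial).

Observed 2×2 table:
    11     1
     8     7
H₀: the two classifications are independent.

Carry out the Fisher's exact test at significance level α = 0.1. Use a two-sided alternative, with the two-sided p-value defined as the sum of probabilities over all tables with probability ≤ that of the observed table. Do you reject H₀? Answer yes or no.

reject H₀: yes

Margins: r₁=12, r₂=15, c₁=19, c₂=8, n=27
p_obs = C(12,11)·C(15,8)/C(27,19); sum pmf over tables with pmf ≤ p_obs
p-value (two-sided) = 0.04326
At α=0.1: p < α → reject H₀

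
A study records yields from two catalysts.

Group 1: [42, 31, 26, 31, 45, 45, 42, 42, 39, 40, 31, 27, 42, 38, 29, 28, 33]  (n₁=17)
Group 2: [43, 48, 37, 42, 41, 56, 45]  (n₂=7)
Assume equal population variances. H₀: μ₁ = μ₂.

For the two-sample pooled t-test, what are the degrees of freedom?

df = n₁ + n₂ − 2 = 17 + 7 − 2 = 22

degrees of freedom = 22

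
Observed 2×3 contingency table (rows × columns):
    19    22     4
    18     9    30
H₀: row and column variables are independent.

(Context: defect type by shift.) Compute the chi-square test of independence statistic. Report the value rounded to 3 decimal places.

test statistic = 24.285

Row totals [45, 57], col totals [37, 31, 34], n=102
χ² = (19−16.32)²/16.32 + (22−13.68)²/13.68 + (4−15.00)²/15.00 + (18−20.68)²/20.68 + (9−17.32)²/17.32 + (30−19.00)²/19.00 = 24.2854
df = 2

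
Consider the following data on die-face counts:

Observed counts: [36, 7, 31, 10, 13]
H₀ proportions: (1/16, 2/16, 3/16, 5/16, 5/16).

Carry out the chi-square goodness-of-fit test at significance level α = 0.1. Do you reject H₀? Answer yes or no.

reject H₀: yes

n = 97; E_i = n·p_i = [6.06, 12.12, 18.19, 30.31, 30.31]
χ² = (36−6.06)²/6.06 + (7−12.12)²/12.12 + (31−18.19)²/18.19 + (10−30.31)²/30.31 + (13−30.31)²/30.31 = 182.5271
df = 4
p-value (upper-tail) = 0.00000
At α=0.1: p < α → reject H₀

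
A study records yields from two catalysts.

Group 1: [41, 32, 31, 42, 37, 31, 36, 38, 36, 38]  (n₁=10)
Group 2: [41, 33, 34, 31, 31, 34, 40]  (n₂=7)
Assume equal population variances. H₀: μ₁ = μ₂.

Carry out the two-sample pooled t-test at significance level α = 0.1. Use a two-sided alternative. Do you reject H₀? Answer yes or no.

reject H₀: no

x̄₁=36.200, s₁=3.882, n₁=10
x̄₂=34.857, s₂=4.059, n₂=7
s_p² = [9·3.882² + 6·4.059²]/15 = 15.6305
SE = √(s_p²·(1/10+1/7)) = 1.9483
t = (36.200−34.857)/1.9483 = 0.6892
df = 15
p-value (two-sided) = 0.50120
At α=0.1: p ≥ α → fail to reject H₀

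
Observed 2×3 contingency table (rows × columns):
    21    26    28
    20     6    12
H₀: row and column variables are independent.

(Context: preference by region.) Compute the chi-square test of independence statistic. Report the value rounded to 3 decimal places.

Row totals [75, 38], col totals [41, 32, 40], n=113
χ² = (21−27.21)²/27.21 + (26−21.24)²/21.24 + (28−26.55)²/26.55 + (20−13.79)²/13.79 + (6−10.76)²/10.76 + (12−13.45)²/13.45 = 7.6271
df = 2

test statistic = 7.627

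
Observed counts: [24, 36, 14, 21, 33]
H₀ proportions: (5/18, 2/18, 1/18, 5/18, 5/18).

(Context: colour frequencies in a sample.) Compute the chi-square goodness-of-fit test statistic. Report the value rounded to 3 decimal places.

test statistic = 49.919

n = 128; E_i = n·p_i = [35.56, 14.22, 7.11, 35.56, 35.56]
χ² = (24−35.56)²/35.56 + (36−14.22)²/14.22 + (14−7.11)²/7.11 + (21−35.56)²/35.56 + (33−35.56)²/35.56 = 49.9188
df = 4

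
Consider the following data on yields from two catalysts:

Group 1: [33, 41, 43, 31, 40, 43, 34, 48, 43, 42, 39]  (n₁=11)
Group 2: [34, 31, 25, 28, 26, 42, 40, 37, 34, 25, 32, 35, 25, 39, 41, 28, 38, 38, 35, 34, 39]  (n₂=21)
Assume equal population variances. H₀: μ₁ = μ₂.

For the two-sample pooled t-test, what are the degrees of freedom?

df = n₁ + n₂ − 2 = 11 + 21 − 2 = 30

degrees of freedom = 30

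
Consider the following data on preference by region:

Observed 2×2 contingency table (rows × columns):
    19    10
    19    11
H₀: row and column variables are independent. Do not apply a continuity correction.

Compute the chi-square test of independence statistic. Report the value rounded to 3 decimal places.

Row totals [29, 30], col totals [38, 21], n=59
χ² = (19−18.68)²/18.68 + (10−10.32)²/10.32 + (19−19.32)²/19.32 + (11−10.68)²/10.68 = 0.0307
df = 1

test statistic = 0.031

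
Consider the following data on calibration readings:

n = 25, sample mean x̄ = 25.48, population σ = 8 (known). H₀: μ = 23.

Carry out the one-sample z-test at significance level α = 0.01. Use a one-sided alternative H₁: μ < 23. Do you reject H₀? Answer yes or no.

SE = σ/√n = 8/√25 = 1.6000
z = (x̄−μ₀)/SE = (25.48−23)/1.6000 = 1.5500
p-value (one-sided, H₁ less) = 0.93943
At α=0.01: p ≥ α → fail to reject H₀

reject H₀: no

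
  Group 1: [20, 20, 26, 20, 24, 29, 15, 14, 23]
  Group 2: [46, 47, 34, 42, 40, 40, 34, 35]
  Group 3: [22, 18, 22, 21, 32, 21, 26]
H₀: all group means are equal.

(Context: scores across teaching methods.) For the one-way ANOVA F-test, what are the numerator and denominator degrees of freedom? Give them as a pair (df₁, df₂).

k = 3 groups, N = 24 total
df = (k−1, N−k) = (3−1, 24−3) = (2, 21)

degrees of freedom = [2, 21]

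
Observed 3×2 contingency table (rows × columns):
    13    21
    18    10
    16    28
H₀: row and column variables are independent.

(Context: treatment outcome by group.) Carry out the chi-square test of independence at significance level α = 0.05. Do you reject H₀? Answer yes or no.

reject H₀: yes

Row totals [34, 28, 44], col totals [47, 59], n=106
χ² = (13−15.08)²/15.08 + (21−18.92)²/18.92 + (18−12.42)²/12.42 + (10−15.58)²/15.58 + (16−19.51)²/19.51 + (28−24.49)²/24.49 = 6.1613
df = 2
p-value (upper-tail) = 0.04593
At α=0.05: p < α → reject H₀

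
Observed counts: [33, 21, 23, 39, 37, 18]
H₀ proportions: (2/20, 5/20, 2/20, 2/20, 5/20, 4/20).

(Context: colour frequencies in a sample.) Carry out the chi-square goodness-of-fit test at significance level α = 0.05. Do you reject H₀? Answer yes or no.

reject H₀: yes

n = 171; E_i = n·p_i = [17.10, 42.75, 17.10, 17.10, 42.75, 34.20]
χ² = (33−17.10)²/17.10 + (21−42.75)²/42.75 + (23−17.10)²/17.10 + (39−17.10)²/17.10 + (37−42.75)²/42.75 + (18−34.20)²/34.20 = 64.3801
df = 5
p-value (upper-tail) = 0.00000
At α=0.05: p < α → reject H₀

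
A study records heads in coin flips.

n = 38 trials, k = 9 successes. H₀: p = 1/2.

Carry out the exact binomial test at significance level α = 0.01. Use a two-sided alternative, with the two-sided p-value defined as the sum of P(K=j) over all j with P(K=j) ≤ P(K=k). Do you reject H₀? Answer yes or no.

reject H₀: yes

Exact binomial: n=38, k=9, p₀=1/2=0.5000
P(X=j) = C(n,j)·p₀^j·(1−p₀)^(n−j); p = Σ P(X=j) over j with P(X=j) ≤ P(X=9)
p-value (two-sided) = 0.00166
At α=0.01: p < α → reject H₀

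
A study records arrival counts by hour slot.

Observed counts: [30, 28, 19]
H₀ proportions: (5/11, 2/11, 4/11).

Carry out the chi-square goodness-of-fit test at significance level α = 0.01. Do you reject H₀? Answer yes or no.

n = 77; E_i = n·p_i = [35.00, 14.00, 28.00]
χ² = (30−35.00)²/35.00 + (28−14.00)²/14.00 + (19−28.00)²/28.00 = 17.6071
df = 2
p-value (upper-tail) = 0.00015
At α=0.01: p < α → reject H₀

reject H₀: yes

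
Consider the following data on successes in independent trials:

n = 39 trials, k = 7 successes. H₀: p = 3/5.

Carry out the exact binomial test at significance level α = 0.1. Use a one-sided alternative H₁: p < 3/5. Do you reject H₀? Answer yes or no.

Exact binomial: n=39, k=7, p₀=3/5=0.6000
P(X≤7) from Σ C(n,i)·p₀^i·(1−p₀)^(n−i)
p-value (one-sided, H₁ less) = 0.00000
At α=0.1: p < α → reject H₀

reject H₀: yes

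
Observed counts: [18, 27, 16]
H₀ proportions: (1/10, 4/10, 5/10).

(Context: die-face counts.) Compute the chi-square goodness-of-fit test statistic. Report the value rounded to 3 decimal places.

test statistic = 30.385

n = 61; E_i = n·p_i = [6.10, 24.40, 30.50]
χ² = (18−6.10)²/6.10 + (27−24.40)²/24.40 + (16−30.50)²/30.50 = 30.3852
df = 2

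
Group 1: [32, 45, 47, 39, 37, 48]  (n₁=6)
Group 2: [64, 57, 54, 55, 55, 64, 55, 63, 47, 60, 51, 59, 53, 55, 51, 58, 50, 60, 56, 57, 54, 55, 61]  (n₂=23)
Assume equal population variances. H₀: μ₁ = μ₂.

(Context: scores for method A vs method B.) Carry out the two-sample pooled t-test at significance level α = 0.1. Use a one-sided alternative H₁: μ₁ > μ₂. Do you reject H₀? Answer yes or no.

x̄₁=41.333, s₁=6.346, n₁=6
x̄₂=56.261, s₂=4.454, n₂=23
s_p² = [5·6.346² + 22·4.454²]/27 = 23.6210
SE = √(s_p²·(1/6+1/23)) = 2.2280
t = (41.333−56.261)/2.2280 = -6.7001
df = 27
p-value (one-sided, H₁ greater) = 1.00000
At α=0.1: p ≥ α → fail to reject H₀

reject H₀: no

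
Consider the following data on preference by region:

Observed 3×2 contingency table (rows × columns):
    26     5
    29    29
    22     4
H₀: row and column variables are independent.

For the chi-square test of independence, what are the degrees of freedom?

df = (r−1)(c−1) = (3−1)·(2−1) = 2

degrees of freedom = 2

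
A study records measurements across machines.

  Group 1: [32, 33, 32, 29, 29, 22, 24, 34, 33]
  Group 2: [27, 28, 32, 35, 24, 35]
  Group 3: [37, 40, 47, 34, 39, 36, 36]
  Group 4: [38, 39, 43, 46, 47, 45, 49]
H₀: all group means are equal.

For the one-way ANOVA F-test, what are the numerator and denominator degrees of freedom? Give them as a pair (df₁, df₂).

degrees of freedom = [3, 25]

k = 4 groups, N = 29 total
df = (k−1, N−k) = (4−1, 29−4) = (3, 25)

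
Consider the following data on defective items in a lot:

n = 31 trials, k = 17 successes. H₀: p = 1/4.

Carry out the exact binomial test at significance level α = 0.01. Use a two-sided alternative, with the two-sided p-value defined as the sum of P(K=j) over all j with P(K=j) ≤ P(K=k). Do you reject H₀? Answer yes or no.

reject H₀: yes

Exact binomial: n=31, k=17, p₀=1/4=0.2500
P(X=j) = C(n,j)·p₀^j·(1−p₀)^(n−j); p = Σ P(X=j) over j with P(X=j) ≤ P(X=17)
p-value (two-sided) = 0.00050
At α=0.01: p < α → reject H₀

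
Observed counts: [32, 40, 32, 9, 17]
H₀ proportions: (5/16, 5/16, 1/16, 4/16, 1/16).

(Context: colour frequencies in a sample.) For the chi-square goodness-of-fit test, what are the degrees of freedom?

df = k − 1 = 5 − 1 = 4

degrees of freedom = 4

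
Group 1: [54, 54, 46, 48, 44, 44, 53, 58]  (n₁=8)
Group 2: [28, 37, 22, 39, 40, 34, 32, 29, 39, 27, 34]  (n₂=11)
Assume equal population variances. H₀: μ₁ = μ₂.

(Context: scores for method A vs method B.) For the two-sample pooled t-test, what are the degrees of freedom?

df = n₁ + n₂ − 2 = 8 + 11 − 2 = 17

degrees of freedom = 17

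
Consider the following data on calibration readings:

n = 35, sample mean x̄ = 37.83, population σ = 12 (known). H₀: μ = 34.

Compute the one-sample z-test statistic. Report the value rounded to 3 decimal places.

test statistic = 1.888

SE = σ/√n = 12/√35 = 2.0284
z = (x̄−μ₀)/SE = (37.83−34)/2.0284 = 1.8882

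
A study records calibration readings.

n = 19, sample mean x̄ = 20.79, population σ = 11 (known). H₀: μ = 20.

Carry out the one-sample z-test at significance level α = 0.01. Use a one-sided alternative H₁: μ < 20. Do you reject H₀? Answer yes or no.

reject H₀: no

SE = σ/√n = 11/√19 = 2.5236
z = (x̄−μ₀)/SE = (20.79−20)/2.5236 = 0.3130
p-value (one-sided, H₁ less) = 0.62288
At α=0.01: p ≥ α → fail to reject H₀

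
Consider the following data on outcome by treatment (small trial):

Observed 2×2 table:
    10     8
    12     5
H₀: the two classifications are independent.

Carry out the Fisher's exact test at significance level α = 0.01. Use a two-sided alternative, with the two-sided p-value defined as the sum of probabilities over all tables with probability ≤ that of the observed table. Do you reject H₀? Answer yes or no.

Margins: r₁=18, r₂=17, c₁=22, c₂=13, n=35
p_obs = C(18,10)·C(17,12)/C(35,22); sum pmf over tables with pmf ≤ p_obs
p-value (two-sided) = 0.48868
At α=0.01: p ≥ α → fail to reject H₀

reject H₀: no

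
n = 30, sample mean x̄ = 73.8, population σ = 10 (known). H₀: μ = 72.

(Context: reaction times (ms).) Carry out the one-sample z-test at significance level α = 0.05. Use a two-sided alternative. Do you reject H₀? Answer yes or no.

reject H₀: no

SE = σ/√n = 10/√30 = 1.8257
z = (x̄−μ₀)/SE = (73.8−72)/1.8257 = 0.9859
p-value (two-sided) = 0.32418
At α=0.05: p ≥ α → fail to reject H₀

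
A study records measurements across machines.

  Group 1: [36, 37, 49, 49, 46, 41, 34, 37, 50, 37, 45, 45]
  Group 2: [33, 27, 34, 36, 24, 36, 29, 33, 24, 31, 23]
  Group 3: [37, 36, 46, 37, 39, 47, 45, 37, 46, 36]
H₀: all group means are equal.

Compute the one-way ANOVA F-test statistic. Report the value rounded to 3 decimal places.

Group means [42.17, 30.00, 40.60], grand mean 37.636
SSB = Σnᵢ(x̄ᵢ−x̄)² = 975.570; SSW = ΣΣ(x−x̄ᵢ)² = 812.067
MSB = 975.570/2 = 487.7848; MSW = 812.067/30 = 27.0689
F = MSB/MSW = 18.0201
df = (2, 30)

test statistic = 18.020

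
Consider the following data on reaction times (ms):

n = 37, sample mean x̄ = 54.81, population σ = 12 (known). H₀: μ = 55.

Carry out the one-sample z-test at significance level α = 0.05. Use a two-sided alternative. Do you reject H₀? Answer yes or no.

reject H₀: no

SE = σ/√n = 12/√37 = 1.9728
z = (x̄−μ₀)/SE = (54.81−55)/1.9728 = -0.0963
p-value (two-sided) = 0.92327
At α=0.05: p ≥ α → fail to reject H₀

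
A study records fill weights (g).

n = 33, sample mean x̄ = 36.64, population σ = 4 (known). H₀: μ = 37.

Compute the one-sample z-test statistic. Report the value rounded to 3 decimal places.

SE = σ/√n = 4/√33 = 0.6963
z = (x̄−μ₀)/SE = (36.64−37)/0.6963 = -0.5170

test statistic = -0.517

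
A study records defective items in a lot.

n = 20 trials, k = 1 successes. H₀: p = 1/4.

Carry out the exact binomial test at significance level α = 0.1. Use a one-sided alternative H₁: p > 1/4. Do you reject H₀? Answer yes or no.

reject H₀: no

Exact binomial: n=20, k=1, p₀=1/4=0.2500
P(X≥1) from Σ C(n,i)·p₀^i·(1−p₀)^(n−i)
p-value (one-sided, H₁ greater) = 0.99683
At α=0.1: p ≥ α → fail to reject H₀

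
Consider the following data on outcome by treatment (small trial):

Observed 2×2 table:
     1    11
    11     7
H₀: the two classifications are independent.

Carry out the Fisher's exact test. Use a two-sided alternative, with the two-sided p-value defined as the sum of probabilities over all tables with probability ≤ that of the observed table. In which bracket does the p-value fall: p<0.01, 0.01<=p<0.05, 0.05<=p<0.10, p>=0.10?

Margins: r₁=12, r₂=18, c₁=12, c₂=18, n=30
p_obs = C(12,1)·C(18,11)/C(30,12); sum pmf over tables with pmf ≤ p_obs
p-value (two-sided) = 0.00682
→ bracket: p<0.01

p-value bracket: p<0.01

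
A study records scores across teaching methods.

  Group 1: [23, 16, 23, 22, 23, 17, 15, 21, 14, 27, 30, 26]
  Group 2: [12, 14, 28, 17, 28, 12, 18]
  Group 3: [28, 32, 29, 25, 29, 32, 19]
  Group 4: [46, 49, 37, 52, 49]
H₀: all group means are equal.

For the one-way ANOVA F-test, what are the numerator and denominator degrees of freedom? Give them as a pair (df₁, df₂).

k = 4 groups, N = 31 total
df = (k−1, N−k) = (4−1, 31−4) = (3, 27)

degrees of freedom = [3, 27]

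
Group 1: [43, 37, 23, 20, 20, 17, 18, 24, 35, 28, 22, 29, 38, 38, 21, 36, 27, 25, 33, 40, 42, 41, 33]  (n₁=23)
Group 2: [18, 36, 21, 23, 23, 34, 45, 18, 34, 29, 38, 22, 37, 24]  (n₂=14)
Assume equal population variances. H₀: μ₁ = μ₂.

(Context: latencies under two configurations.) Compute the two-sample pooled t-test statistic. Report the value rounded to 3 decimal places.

x̄₁=30.000, s₁=8.453, n₁=23
x̄₂=28.714, s₂=8.552, n₂=14
s_p² = [22·8.453² + 13·8.552²]/35 = 72.0816
SE = √(s_p²·(1/23+1/14)) = 2.8780
t = (30.000−28.714)/2.8780 = 0.4467
df = 35

test statistic = 0.447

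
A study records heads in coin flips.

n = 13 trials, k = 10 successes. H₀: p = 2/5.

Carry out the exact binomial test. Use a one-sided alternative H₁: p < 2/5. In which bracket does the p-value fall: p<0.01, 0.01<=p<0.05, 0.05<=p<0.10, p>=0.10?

p-value bracket: p>=0.10

Exact binomial: n=13, k=10, p₀=2/5=0.4000
P(X≤10) from Σ C(n,i)·p₀^i·(1−p₀)^(n−i)
p-value (one-sided, H₁ less) = 0.99868
→ bracket: p>=0.10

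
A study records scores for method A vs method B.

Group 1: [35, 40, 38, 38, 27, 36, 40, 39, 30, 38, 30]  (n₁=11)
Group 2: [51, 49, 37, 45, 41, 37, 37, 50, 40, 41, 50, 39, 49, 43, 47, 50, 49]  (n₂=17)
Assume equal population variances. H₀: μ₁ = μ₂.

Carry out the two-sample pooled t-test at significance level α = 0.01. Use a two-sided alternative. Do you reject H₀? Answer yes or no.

reject H₀: yes

x̄₁=35.545, s₁=4.525, n₁=11
x̄₂=44.412, s₂=5.280, n₂=17
s_p² = [10·4.525² + 16·5.280²]/26 = 25.0325
SE = √(s_p²·(1/11+1/17)) = 1.9360
t = (35.545−44.412)/1.9360 = -4.5797
df = 26
p-value (two-sided) = 0.00010
At α=0.01: p < α → reject H₀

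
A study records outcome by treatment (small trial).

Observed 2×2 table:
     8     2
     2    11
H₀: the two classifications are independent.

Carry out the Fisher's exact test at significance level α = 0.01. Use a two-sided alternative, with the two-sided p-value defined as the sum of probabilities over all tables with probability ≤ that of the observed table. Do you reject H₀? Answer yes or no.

reject H₀: yes

Margins: r₁=10, r₂=13, c₁=10, c₂=13, n=23
p_obs = C(10,8)·C(13,2)/C(23,10); sum pmf over tables with pmf ≤ p_obs
p-value (two-sided) = 0.00343
At α=0.01: p < α → reject H₀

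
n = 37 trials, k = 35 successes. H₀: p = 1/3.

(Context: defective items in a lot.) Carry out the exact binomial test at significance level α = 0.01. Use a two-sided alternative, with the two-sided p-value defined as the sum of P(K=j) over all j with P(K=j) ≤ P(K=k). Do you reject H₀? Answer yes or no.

Exact binomial: n=37, k=35, p₀=1/3=0.3333
P(X=j) = C(n,j)·p₀^j·(1−p₀)^(n−j); p = Σ P(X=j) over j with P(X=j) ≤ P(X=35)
p-value (two-sided) = 0.00000
At α=0.01: p < α → reject H₀

reject H₀: yes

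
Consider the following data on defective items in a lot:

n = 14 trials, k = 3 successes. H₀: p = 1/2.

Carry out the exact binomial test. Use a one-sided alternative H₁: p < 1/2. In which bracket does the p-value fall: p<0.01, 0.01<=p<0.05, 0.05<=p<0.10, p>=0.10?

Exact binomial: n=14, k=3, p₀=1/2=0.5000
P(X≤3) from Σ C(n,i)·p₀^i·(1−p₀)^(n−i)
p-value (one-sided, H₁ less) = 0.02869
→ bracket: 0.01<=p<0.05

p-value bracket: 0.01<=p<0.05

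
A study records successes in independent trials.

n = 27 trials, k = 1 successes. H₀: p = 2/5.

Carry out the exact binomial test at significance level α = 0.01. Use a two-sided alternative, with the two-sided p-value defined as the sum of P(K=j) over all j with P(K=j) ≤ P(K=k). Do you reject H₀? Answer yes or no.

reject H₀: yes

Exact binomial: n=27, k=1, p₀=2/5=0.4000
P(X=j) = C(n,j)·p₀^j·(1−p₀)^(n−j); p = Σ P(X=j) over j with P(X=j) ≤ P(X=1)
p-value (two-sided) = 0.00003
At α=0.01: p < α → reject H₀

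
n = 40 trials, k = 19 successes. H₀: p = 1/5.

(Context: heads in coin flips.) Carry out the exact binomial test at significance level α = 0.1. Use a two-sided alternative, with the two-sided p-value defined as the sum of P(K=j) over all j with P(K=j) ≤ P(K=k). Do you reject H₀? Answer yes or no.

reject H₀: yes

Exact binomial: n=40, k=19, p₀=1/5=0.2000
P(X=j) = C(n,j)·p₀^j·(1−p₀)^(n−j); p = Σ P(X=j) over j with P(X=j) ≤ P(X=19)
p-value (two-sided) = 0.00009
At α=0.1: p < α → reject H₀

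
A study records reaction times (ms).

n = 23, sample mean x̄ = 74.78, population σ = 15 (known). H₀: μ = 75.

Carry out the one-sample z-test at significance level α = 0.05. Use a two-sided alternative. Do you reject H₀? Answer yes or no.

reject H₀: no

SE = σ/√n = 15/√23 = 3.1277
z = (x̄−μ₀)/SE = (74.78−75)/3.1277 = -0.0703
p-value (two-sided) = 0.94392
At α=0.05: p ≥ α → fail to reject H₀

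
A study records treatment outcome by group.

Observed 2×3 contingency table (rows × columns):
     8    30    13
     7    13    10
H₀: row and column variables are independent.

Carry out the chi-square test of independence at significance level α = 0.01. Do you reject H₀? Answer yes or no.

reject H₀: no

Row totals [51, 30], col totals [15, 43, 23], n=81
χ² = (8−9.44)²/9.44 + (30−27.07)²/27.07 + (13−14.48)²/14.48 + (7−5.56)²/5.56 + (13−15.93)²/15.93 + (10−8.52)²/8.52 = 1.8594
df = 2
p-value (upper-tail) = 0.39466
At α=0.01: p ≥ α → fail to reject H₀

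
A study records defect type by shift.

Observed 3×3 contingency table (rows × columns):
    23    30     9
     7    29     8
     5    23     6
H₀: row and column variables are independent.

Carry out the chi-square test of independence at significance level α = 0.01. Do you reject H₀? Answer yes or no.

Row totals [62, 44, 34], col totals [35, 82, 23], n=140
χ² = (23−15.50)²/15.50 + (30−36.31)²/36.31 + (9−10.19)²/10.19 + (7−11.00)²/11.00 + (29−25.77)²/25.77 + (8−7.23)²/7.23 + (5−8.50)²/8.50 + (23−19.91)²/19.91 + (6−5.59)²/5.59 = 8.7564
df = 4
p-value (upper-tail) = 0.06749
At α=0.01: p ≥ α → fail to reject H₀

reject H₀: no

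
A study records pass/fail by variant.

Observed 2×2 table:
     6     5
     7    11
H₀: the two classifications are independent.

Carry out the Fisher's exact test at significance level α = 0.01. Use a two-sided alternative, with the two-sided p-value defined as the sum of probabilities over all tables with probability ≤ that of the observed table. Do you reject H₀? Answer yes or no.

reject H₀: no

Margins: r₁=11, r₂=18, c₁=13, c₂=16, n=29
p_obs = C(11,6)·C(18,7)/C(29,13); sum pmf over tables with pmf ≤ p_obs
p-value (two-sided) = 0.46568
At α=0.01: p ≥ α → fail to reject H₀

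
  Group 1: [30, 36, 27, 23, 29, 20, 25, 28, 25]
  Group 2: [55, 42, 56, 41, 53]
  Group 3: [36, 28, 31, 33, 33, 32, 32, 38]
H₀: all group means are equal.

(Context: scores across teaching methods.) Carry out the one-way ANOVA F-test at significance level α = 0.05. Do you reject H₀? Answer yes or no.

reject H₀: yes

Group means [27.00, 49.40, 32.88], grand mean 34.227
SSB = Σnᵢ(x̄ᵢ−x̄)² = 1635.789; SSW = ΣΣ(x−x̄ᵢ)² = 446.075
MSB = 1635.789/2 = 817.8943; MSW = 446.075/19 = 23.4776
F = MSB/MSW = 34.8372
df = (2, 19)
p-value (upper-tail) = 0.00000
At α=0.05: p < α → reject H₀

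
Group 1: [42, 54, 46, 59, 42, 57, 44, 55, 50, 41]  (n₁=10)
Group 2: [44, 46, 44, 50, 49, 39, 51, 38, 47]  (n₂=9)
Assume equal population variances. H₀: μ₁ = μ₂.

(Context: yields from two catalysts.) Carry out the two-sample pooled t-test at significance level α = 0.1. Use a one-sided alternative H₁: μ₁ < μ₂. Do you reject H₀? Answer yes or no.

x̄₁=49.000, s₁=6.848, n₁=10
x̄₂=45.333, s₂=4.583, n₂=9
s_p² = [9·6.848² + 8·4.583²]/17 = 34.7059
SE = √(s_p²·(1/10+1/9)) = 2.7068
t = (49.000−45.333)/2.7068 = 1.3546
df = 17
p-value (one-sided, H₁ less) = 0.90336
At α=0.1: p ≥ α → fail to reject H₀

reject H₀: no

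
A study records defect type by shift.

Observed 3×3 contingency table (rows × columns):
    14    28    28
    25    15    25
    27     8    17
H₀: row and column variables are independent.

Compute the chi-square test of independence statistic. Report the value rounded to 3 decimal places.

Row totals [70, 65, 52], col totals [66, 51, 70], n=187
χ² = (14−24.71)²/24.71 + (28−19.09)²/19.09 + (28−26.20)²/26.20 + (25−22.94)²/22.94 + (15−17.73)²/17.73 + (25−24.33)²/24.33 + (27−18.35)²/18.35 + (8−14.18)²/14.18 + (17−19.47)²/19.47 = 16.6237
df = 4

test statistic = 16.624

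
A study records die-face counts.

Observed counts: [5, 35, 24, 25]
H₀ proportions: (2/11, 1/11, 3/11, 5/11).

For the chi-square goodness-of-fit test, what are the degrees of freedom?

degrees of freedom = 3

df = k − 1 = 4 − 1 = 3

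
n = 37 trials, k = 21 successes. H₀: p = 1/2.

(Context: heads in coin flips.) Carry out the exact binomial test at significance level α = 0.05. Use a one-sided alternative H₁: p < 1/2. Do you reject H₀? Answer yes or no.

reject H₀: no

Exact binomial: n=37, k=21, p₀=1/2=0.5000
P(X≤21) from Σ C(n,i)·p₀^i·(1−p₀)^(n−i)
p-value (one-sided, H₁ less) = 0.83800
At α=0.05: p ≥ α → fail to reject H₀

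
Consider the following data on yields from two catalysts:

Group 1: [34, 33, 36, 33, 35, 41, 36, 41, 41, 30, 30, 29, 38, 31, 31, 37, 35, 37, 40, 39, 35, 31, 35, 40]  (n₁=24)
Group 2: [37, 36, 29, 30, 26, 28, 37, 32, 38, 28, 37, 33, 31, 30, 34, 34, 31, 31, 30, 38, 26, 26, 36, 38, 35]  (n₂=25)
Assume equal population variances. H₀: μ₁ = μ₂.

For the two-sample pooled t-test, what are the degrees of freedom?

degrees of freedom = 47

df = n₁ + n₂ − 2 = 24 + 25 − 2 = 47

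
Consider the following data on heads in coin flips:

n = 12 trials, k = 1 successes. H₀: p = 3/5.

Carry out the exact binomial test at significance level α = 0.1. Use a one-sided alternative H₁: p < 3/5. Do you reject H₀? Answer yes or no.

Exact binomial: n=12, k=1, p₀=3/5=0.6000
P(X≤1) from Σ C(n,i)·p₀^i·(1−p₀)^(n−i)
p-value (one-sided, H₁ less) = 0.00032
At α=0.1: p < α → reject H₀

reject H₀: yes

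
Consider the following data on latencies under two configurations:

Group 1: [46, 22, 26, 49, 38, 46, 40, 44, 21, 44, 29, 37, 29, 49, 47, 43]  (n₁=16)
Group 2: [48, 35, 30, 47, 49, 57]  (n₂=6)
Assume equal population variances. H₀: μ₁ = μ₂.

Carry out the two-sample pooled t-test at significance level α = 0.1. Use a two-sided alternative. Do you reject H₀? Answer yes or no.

reject H₀: no

x̄₁=38.125, s₁=9.674, n₁=16
x̄₂=44.333, s₂=9.953, n₂=6
s_p² = [15·9.674² + 5·9.953²]/20 = 94.9542
SE = √(s_p²·(1/16+1/6)) = 4.6648
t = (38.125−44.333)/4.6648 = -1.3309
df = 20
p-value (two-sided) = 0.19820
At α=0.1: p ≥ α → fail to reject H₀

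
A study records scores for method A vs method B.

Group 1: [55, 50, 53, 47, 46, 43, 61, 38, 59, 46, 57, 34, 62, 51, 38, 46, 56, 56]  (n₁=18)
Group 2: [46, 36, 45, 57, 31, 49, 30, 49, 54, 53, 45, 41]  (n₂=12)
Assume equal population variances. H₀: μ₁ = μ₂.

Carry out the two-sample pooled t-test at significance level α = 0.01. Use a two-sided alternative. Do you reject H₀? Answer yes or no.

reject H₀: no

x̄₁=49.889, s₁=8.231, n₁=18
x̄₂=44.667, s₂=8.732, n₂=12
s_p² = [17·8.231² + 11·8.732²]/28 = 71.0873
SE = √(s_p²·(1/18+1/12)) = 3.1422
t = (49.889−44.667)/3.1422 = 1.6620
df = 28
p-value (two-sided) = 0.10767
At α=0.01: p ≥ α → fail to reject H₀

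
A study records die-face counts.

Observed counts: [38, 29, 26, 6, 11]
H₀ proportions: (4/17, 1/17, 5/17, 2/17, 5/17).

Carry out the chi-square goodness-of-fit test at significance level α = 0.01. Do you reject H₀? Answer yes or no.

n = 110; E_i = n·p_i = [25.88, 6.47, 32.35, 12.94, 32.35]
χ² = (38−25.88)²/25.88 + (29−6.47)²/6.47 + (26−32.35)²/32.35 + (6−12.94)²/12.94 + (11−32.35)²/32.35 = 103.1800
df = 4
p-value (upper-tail) = 0.00000
At α=0.01: p < α → reject H₀

reject H₀: yes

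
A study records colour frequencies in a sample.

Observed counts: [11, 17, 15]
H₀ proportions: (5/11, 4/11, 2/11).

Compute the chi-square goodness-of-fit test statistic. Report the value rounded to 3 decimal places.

test statistic = 10.452

n = 43; E_i = n·p_i = [19.55, 15.64, 7.82]
χ² = (11−19.55)²/19.55 + (17−15.64)²/15.64 + (15−7.82)²/7.82 = 10.4523
df = 2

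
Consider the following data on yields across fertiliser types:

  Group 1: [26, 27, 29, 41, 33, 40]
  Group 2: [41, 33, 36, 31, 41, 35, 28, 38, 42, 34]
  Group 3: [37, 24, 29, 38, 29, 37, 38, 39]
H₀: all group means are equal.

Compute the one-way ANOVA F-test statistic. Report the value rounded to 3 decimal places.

Group means [32.67, 35.90, 33.88], grand mean 34.417
SSB = Σnᵢ(x̄ᵢ−x̄)² = 42.725; SSW = ΣΣ(x−x̄ᵢ)² = 631.108
MSB = 42.725/2 = 21.3625; MSW = 631.108/21 = 30.0528
F = MSB/MSW = 0.7108
df = (2, 21)

test statistic = 0.711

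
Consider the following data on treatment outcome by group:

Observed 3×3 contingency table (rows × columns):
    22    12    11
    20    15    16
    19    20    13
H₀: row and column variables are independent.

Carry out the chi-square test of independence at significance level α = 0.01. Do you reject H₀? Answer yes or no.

Row totals [45, 51, 52], col totals [61, 47, 40], n=148
χ² = (22−18.55)²/18.55 + (12−14.29)²/14.29 + (11−12.16)²/12.16 + (20−21.02)²/21.02 + (15−16.20)²/16.20 + (16−13.78)²/13.78 + (19−21.43)²/21.43 + (20−16.51)²/16.51 + (13−14.05)²/14.05 = 2.7063
df = 4
p-value (upper-tail) = 0.60811
At α=0.01: p ≥ α → fail to reject H₀

reject H₀: no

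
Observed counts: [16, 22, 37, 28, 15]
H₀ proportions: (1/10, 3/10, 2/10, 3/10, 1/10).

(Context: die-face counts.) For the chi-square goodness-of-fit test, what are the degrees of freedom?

degrees of freedom = 4

df = k − 1 = 5 − 1 = 4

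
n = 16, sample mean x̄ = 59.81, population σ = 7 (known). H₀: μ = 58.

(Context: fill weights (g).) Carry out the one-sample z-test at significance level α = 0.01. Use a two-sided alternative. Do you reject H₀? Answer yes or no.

reject H₀: no

SE = σ/√n = 7/√16 = 1.7500
z = (x̄−μ₀)/SE = (59.81−58)/1.7500 = 1.0343
p-value (two-sided) = 0.30100
At α=0.01: p ≥ α → fail to reject H₀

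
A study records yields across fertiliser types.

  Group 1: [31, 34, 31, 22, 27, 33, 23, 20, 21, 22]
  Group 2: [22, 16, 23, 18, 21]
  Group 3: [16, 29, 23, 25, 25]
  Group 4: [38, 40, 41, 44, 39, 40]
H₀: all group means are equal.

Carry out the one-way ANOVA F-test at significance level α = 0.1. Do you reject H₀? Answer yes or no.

Group means [26.40, 20.00, 23.60, 40.33], grand mean 27.846
SSB = Σnᵢ(x̄ᵢ−x̄)² = 1354.451; SSW = ΣΣ(x−x̄ᵢ)² = 410.933
MSB = 1354.451/3 = 451.4838; MSW = 410.933/22 = 18.6788
F = MSB/MSW = 24.1709
df = (3, 22)
p-value (upper-tail) = 0.00000
At α=0.1: p < α → reject H₀

reject H₀: yes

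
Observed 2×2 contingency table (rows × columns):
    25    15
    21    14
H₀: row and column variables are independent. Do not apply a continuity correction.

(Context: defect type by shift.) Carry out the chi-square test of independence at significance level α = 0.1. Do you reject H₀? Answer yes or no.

Row totals [40, 35], col totals [46, 29], n=75
χ² = (25−24.53)²/24.53 + (15−15.47)²/15.47 + (21−21.47)²/21.47 + (14−13.53)²/13.53 = 0.0492
df = 1
p-value (upper-tail) = 0.82447
At α=0.1: p ≥ α → fail to reject H₀

reject H₀: no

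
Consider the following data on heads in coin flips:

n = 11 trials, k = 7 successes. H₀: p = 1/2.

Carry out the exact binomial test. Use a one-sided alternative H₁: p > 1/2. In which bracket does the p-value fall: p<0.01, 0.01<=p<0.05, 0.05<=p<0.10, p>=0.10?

p-value bracket: p>=0.10

Exact binomial: n=11, k=7, p₀=1/2=0.5000
P(X≥7) from Σ C(n,i)·p₀^i·(1−p₀)^(n−i)
p-value (one-sided, H₁ greater) = 0.27441
→ bracket: p>=0.10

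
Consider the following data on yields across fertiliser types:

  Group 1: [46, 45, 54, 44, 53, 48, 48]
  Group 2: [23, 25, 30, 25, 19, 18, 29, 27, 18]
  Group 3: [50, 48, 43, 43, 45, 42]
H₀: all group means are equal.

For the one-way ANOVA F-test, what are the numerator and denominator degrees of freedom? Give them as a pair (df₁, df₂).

degrees of freedom = [2, 19]

k = 3 groups, N = 22 total
df = (k−1, N−k) = (3−1, 22−3) = (2, 19)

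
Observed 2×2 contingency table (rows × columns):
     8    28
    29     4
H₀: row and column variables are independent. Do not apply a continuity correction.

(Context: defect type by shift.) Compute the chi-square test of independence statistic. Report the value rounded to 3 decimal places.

test statistic = 29.845

Row totals [36, 33], col totals [37, 32], n=69
χ² = (8−19.30)²/19.30 + (28−16.70)²/16.70 + (29−17.70)²/17.70 + (4−15.30)²/15.30 = 29.8449
df = 1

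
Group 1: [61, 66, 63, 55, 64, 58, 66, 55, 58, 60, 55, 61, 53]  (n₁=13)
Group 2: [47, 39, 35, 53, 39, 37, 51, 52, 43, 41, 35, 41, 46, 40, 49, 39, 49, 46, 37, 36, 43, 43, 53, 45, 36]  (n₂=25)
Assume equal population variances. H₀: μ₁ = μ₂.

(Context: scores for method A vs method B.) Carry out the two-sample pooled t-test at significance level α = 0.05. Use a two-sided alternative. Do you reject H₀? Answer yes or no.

x̄₁=59.615, s₁=4.369, n₁=13
x̄₂=43.000, s₂=5.838, n₂=25
s_p² = [12·4.369² + 24·5.838²]/36 = 29.0855
SE = √(s_p²·(1/13+1/25)) = 1.8441
t = (59.615−43.000)/1.8441 = 9.0099
df = 36
p-value (two-sided) = 0.00000
At α=0.05: p < α → reject H₀

reject H₀: yes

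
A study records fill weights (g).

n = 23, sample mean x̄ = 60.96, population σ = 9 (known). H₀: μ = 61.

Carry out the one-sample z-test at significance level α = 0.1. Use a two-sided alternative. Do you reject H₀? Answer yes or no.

reject H₀: no

SE = σ/√n = 9/√23 = 1.8766
z = (x̄−μ₀)/SE = (60.96−61)/1.8766 = -0.0213
p-value (two-sided) = 0.98299
At α=0.1: p ≥ α → fail to reject H₀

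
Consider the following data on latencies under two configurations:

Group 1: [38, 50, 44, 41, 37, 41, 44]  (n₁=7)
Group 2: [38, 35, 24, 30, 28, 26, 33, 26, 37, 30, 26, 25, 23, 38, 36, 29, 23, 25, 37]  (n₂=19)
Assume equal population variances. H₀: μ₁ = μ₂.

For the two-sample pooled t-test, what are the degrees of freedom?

df = n₁ + n₂ − 2 = 7 + 19 − 2 = 24

degrees of freedom = 24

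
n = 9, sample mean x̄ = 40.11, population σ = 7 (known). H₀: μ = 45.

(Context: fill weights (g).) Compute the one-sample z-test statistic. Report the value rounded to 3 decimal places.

test statistic = -2.096

SE = σ/√n = 7/√9 = 2.3333
z = (x̄−μ₀)/SE = (40.11−45)/2.3333 = -2.0957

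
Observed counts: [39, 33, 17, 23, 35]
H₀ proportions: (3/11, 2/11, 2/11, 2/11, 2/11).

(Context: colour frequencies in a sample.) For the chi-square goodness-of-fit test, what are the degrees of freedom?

df = k − 1 = 5 − 1 = 4

degrees of freedom = 4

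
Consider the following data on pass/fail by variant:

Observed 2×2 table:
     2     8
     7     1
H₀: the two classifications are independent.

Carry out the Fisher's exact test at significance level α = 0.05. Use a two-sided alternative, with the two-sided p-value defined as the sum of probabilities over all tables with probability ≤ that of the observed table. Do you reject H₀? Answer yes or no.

Margins: r₁=10, r₂=8, c₁=9, c₂=9, n=18
p_obs = C(10,2)·C(8,7)/C(18,9); sum pmf over tables with pmf ≤ p_obs
p-value (two-sided) = 0.01522
At α=0.05: p < α → reject H₀

reject H₀: yes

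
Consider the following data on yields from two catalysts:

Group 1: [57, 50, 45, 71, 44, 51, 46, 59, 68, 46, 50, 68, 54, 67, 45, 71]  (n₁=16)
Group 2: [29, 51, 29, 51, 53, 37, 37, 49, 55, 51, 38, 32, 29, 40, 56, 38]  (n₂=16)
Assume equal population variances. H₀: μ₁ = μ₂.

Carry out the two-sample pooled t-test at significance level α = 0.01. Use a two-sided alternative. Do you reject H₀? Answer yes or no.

reject H₀: yes

x̄₁=55.750, s₁=10.182, n₁=16
x̄₂=42.188, s₂=9.901, n₂=16
s_p² = [15·10.182² + 15·9.901²]/30 = 100.8479
SE = √(s_p²·(1/16+1/16)) = 3.5505
t = (55.750−42.188)/3.5505 = 3.8199
df = 30
p-value (two-sided) = 0.00062
At α=0.01: p < α → reject H₀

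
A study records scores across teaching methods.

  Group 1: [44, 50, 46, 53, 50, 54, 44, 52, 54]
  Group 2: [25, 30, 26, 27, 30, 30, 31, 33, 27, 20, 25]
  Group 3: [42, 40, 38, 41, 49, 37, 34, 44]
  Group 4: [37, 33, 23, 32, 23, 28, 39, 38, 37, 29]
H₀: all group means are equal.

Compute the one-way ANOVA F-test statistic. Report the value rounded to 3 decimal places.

Group means [49.67, 27.64, 40.62, 31.90], grand mean 36.711
SSB = Σnᵢ(x̄ᵢ−x̄)² = 2770.495; SSW = ΣΣ(x−x̄ᵢ)² = 735.320
MSB = 2770.495/3 = 923.4984; MSW = 735.320/34 = 21.6271
F = MSB/MSW = 42.7010
df = (3, 34)

test statistic = 42.701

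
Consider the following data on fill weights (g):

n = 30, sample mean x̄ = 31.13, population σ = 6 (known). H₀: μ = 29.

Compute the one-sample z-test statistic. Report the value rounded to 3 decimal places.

test statistic = 1.944

SE = σ/√n = 6/√30 = 1.0954
z = (x̄−μ₀)/SE = (31.13−29)/1.0954 = 1.9444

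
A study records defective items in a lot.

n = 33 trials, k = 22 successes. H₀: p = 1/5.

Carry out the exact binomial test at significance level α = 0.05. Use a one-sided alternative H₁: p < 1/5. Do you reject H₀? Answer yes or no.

reject H₀: no

Exact binomial: n=33, k=22, p₀=1/5=0.2000
P(X≤22) from Σ C(n,i)·p₀^i·(1−p₀)^(n−i)
p-value (one-sided, H₁ less) = 1.00000
At α=0.05: p ≥ α → fail to reject H₀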